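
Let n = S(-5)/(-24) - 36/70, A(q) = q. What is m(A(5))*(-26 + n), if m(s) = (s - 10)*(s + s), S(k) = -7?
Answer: 110135/84 ≈ 1311.1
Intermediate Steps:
m(s) = 2*s*(-10 + s) (m(s) = (-10 + s)*(2*s) = 2*s*(-10 + s))
n = -187/840 (n = -7/(-24) - 36/70 = -7*(-1/24) - 36*1/70 = 7/24 - 18/35 = -187/840 ≈ -0.22262)
m(A(5))*(-26 + n) = (2*5*(-10 + 5))*(-26 - 187/840) = (2*5*(-5))*(-22027/840) = -50*(-22027/840) = 110135/84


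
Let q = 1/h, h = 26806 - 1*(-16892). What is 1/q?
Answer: 43698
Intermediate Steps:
h = 43698 (h = 26806 + 16892 = 43698)
q = 1/43698 ≈ 2.2884e-5
1/q = 1/(1/43698) = 43698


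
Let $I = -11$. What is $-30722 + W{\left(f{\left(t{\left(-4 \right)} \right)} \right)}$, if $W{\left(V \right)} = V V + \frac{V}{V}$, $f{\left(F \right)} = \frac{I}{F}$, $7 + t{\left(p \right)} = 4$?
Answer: $- \frac{276368}{9} \approx -30708.0$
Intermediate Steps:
$t{\left(p \right)} = -3$ ($t{\left(p \right)} = -7 + 4 = -3$)
$f{\left(F \right)} = - \frac{11}{F}$
$W{\left(V \right)} = 1 + V^{2}$ ($W{\left(V \right)} = V^{2} + 1 = 1 + V^{2}$)
$-30722 + W{\left(f{\left(t{\left(-4 \right)} \right)} \right)} = -30722 + \left(1 + \left(- \frac{11}{-3}\right)^{2}\right) = -30722 + \left(1 + \left(\left(-11\right) \left(- \frac{1}{3}\right)\right)^{2}\right) = -30722 + \left(1 + \left(\frac{11}{3}\right)^{2}\right) = -30722 + \left(1 + \frac{121}{9}\right) = -30722 + \frac{130}{9} = - \frac{276368}{9}$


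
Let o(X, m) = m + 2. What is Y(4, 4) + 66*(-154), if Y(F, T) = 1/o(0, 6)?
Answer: -81311/8 ≈ -10164.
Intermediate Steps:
o(X, m) = 2 + m
Y(F, T) = ⅛ (Y(F, T) = 1/(2 + 6) = 1/8 = ⅛)
Y(4, 4) + 66*(-154) = ⅛ + 66*(-154) = ⅛ - 10164 = -81311/8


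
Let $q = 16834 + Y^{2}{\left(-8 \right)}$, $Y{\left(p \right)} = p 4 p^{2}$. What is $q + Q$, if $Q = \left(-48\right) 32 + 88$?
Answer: $4209690$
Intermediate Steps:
$Q = -1448$ ($Q = -1536 + 88 = -1448$)
$Y{\left(p \right)} = 4 p^{3}$ ($Y{\left(p \right)} = 4 p p^{2} = 4 p^{3}$)
$q = 4211138$ ($q = 16834 + \left(4 \left(-8\right)^{3}\right)^{2} = 16834 + \left(4 \left(-512\right)\right)^{2} = 16834 + \left(-2048\right)^{2} = 16834 + 4194304 = 4211138$)
$q + Q = 4211138 - 1448 = 4209690$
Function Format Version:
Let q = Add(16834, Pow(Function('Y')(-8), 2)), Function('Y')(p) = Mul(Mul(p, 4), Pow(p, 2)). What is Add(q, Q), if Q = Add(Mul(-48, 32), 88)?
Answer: 4209690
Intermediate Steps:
Q = -1448 (Q = Add(-1536, 88) = -1448)
Function('Y')(p) = Mul(4, Pow(p, 3)) (Function('Y')(p) = Mul(Mul(4, p), Pow(p, 2)) = Mul(4, Pow(p, 3)))
q = 4211138 (q = Add(16834, Pow(Mul(4, Pow(-8, 3)), 2)) = Add(16834, Pow(Mul(4, -512), 2)) = Add(16834, Pow(-2048, 2)) = Add(16834, 4194304) = 4211138)
Add(q, Q) = Add(4211138, -1448) = 4209690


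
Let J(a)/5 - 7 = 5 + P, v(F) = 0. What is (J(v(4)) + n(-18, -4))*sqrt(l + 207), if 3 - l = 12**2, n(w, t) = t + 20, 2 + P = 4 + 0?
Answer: 86*sqrt(66) ≈ 698.67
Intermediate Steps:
P = 2 (P = -2 + (4 + 0) = -2 + 4 = 2)
n(w, t) = 20 + t
l = -141 (l = 3 - 1*12**2 = 3 - 1*144 = 3 - 144 = -141)
J(a) = 70 (J(a) = 35 + 5*(5 + 2) = 35 + 5*7 = 35 + 35 = 70)
(J(v(4)) + n(-18, -4))*sqrt(l + 207) = (70 + (20 - 4))*sqrt(-141 + 207) = (70 + 16)*sqrt(66) = 86*sqrt(66)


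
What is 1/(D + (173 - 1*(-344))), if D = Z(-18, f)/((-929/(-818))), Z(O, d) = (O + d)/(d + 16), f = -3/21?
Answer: 103119/53208637 ≈ 0.0019380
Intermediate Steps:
f = -⅐ (f = -3*1/21 = -⅐ ≈ -0.14286)
Z(O, d) = (O + d)/(16 + d)
D = -103886/103119 (D = ((-18 - ⅐)/(16 - ⅐))/((-929/(-818))) = (-127/7/(111/7))/((-929*(-1/818))) = ((7/111)*(-127/7))/(929/818) = -127/111*818/929 = -103886/103119 ≈ -1.0074)
1/(D + (173 - 1*(-344))) = 1/(-103886/103119 + (173 - 1*(-344))) = 1/(-103886/103119 + (173 + 344)) = 1/(-103886/103119 + 517) = 1/(53208637/103119) = 103119/53208637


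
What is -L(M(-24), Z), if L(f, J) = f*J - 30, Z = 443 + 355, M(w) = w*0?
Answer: 30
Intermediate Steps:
M(w) = 0
Z = 798
L(f, J) = -30 + J*f (L(f, J) = J*f - 30 = -30 + J*f)
-L(M(-24), Z) = -(-30 + 798*0) = -(-30 + 0) = -1*(-30) = 30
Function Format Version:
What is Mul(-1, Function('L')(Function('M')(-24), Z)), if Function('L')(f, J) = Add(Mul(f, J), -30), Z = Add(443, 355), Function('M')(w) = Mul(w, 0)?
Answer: 30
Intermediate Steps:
Function('M')(w) = 0
Z = 798
Function('L')(f, J) = Add(-30, Mul(J, f)) (Function('L')(f, J) = Add(Mul(J, f), -30) = Add(-30, Mul(J, f)))
Mul(-1, Function('L')(Function('M')(-24), Z)) = Mul(-1, Add(-30, Mul(798, 0))) = Mul(-1, Add(-30, 0)) = Mul(-1, -30) = 30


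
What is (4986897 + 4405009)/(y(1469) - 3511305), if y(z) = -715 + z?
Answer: -9391906/3510551 ≈ -2.6753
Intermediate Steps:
(4986897 + 4405009)/(y(1469) - 3511305) = (4986897 + 4405009)/((-715 + 1469) - 3511305) = 9391906/(754 - 3511305) = 9391906/(-3510551) = 9391906*(-1/3510551) = -9391906/3510551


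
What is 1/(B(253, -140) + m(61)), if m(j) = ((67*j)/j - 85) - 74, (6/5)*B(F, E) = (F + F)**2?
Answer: 3/639814 ≈ 4.6889e-6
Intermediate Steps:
B(F, E) = 10*F**2/3 (B(F, E) = 5*(F + F)**2/6 = 5*(2*F)**2/6 = 5*(4*F**2)/6 = 10*F**2/3)
m(j) = -92 (m(j) = (67 - 85) - 74 = -18 - 74 = -92)
1/(B(253, -140) + m(61)) = 1/((10/3)*253**2 - 92) = 1/((10/3)*64009 - 92) = 1/(640090/3 - 92) = 1/(639814/3) = 3/639814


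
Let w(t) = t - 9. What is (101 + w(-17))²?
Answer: 5625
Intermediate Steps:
w(t) = -9 + t
(101 + w(-17))² = (101 + (-9 - 17))² = (101 - 26)² = 75² = 5625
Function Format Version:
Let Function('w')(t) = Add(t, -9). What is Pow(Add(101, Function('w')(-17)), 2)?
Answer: 5625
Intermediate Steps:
Function('w')(t) = Add(-9, t)
Pow(Add(101, Function('w')(-17)), 2) = Pow(Add(101, Add(-9, -17)), 2) = Pow(Add(101, -26), 2) = Pow(75, 2) = 5625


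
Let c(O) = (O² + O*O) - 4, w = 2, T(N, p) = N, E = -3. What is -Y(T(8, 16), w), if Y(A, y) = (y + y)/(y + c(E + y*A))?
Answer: -1/84 ≈ -0.011905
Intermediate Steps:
c(O) = -4 + 2*O² (c(O) = (O² + O²) - 4 = 2*O² - 4 = -4 + 2*O²)
Y(A, y) = 2*y/(-4 + y + 2*(-3 + A*y)²) (Y(A, y) = (y + y)/(y + (-4 + 2*(-3 + y*A)²)) = (2*y)/(y + (-4 + 2*(-3 + A*y)²)) = (2*y)/(-4 + y + 2*(-3 + A*y)²) = 2*y/(-4 + y + 2*(-3 + A*y)²))
-Y(T(8, 16), w) = -2*2/(-4 + 2 + 2*(-3 + 8*2)²) = -2*2/(-4 + 2 + 2*(-3 + 16)²) = -2*2/(-4 + 2 + 2*13²) = -2*2/(-4 + 2 + 2*169) = -2*2/(-4 + 2 + 338) = -2*2/336 = -1*1/84 = -1/84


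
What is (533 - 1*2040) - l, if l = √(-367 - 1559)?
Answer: -1507 - 3*I*√214 ≈ -1507.0 - 43.886*I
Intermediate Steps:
l = 3*I*√214 (l = √(-1926) = 3*I*√214 ≈ 43.886*I)
(533 - 1*2040) - l = (533 - 1*2040) - 3*I*√214 = (533 - 2040) - 3*I*√214 = -1507 - 3*I*√214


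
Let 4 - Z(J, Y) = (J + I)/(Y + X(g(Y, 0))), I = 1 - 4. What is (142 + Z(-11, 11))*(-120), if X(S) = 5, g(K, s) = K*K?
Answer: -17625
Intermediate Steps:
g(K, s) = K**2
I = -3
Z(J, Y) = 4 - (-3 + J)/(5 + Y) (Z(J, Y) = 4 - (J - 3)/(Y + 5) = 4 - (-3 + J)/(5 + Y))
(142 + Z(-11, 11))*(-120) = (142 + (23 - 1*(-11) + 4*11)/(5 + 11))*(-120) = (142 + (23 + 11 + 44)/16)*(-120) = (142 + (1/16)*78)*(-120) = (142 + 39/8)*(-120) = (1175/8)*(-120) = -17625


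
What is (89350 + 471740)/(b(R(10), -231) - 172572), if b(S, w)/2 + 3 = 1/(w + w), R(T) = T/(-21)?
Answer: -129611790/39865519 ≈ -3.2512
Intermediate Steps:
R(T) = -T/21 (R(T) = T*(-1/21) = -T/21)
b(S, w) = -6 + 1/w (b(S, w) = -6 + 2/(w + w) = -6 + 2/((2*w)) = -6 + 2*(1/(2*w)) = -6 + 1/w)
(89350 + 471740)/(b(R(10), -231) - 172572) = (89350 + 471740)/((-6 + 1/(-231)) - 172572) = 561090/((-6 - 1/231) - 172572) = 561090/(-1387/231 - 172572) = 561090/(-39865519/231) = 561090*(-231/39865519) = -129611790/39865519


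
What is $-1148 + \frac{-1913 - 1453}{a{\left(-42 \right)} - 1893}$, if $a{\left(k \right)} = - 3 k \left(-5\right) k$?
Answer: $- \frac{9402094}{8189} \approx -1148.1$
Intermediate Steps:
$a{\left(k \right)} = 15 k^{2}$ ($a{\left(k \right)} = - 3 \left(- 5 k\right) k = 15 k k = 15 k^{2}$)
$-1148 + \frac{-1913 - 1453}{a{\left(-42 \right)} - 1893} = -1148 + \frac{-1913 - 1453}{15 \left(-42\right)^{2} - 1893} = -1148 - \frac{3366}{15 \cdot 1764 - 1893} = -1148 - \frac{3366}{26460 - 1893} = -1148 - \frac{3366}{24567} = -1148 - \frac{1122}{8189} = - \frac{9402094}{8189}$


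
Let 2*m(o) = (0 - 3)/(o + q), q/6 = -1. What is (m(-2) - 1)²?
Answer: 169/256 ≈ 0.66016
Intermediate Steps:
q = -6 (q = 6*(-1) = -6)
m(o) = -3/(2*(-6 + o)) (m(o) = ((0 - 3)/(o - 6))/2 = (-3/(-6 + o))/2 = -3/(2*(-6 + o)))
(m(-2) - 1)² = (-3/(-12 + 2*(-2)) - 1)² = (-3/(-12 - 4) - 1)² = (-3/(-16) - 1)² = (-3*(-1/16) - 1)² = (3/16 - 1)² = (-13/16)² = 169/256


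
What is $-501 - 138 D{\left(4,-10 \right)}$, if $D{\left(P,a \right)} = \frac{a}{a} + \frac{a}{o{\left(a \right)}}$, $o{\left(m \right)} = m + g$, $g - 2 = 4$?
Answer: $-984$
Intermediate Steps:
$g = 6$ ($g = 2 + 4 = 6$)
$o{\left(m \right)} = 6 + m$ ($o{\left(m \right)} = m + 6 = 6 + m$)
$D{\left(P,a \right)} = 1 + \frac{a}{6 + a}$ ($D{\left(P,a \right)} = \frac{a}{a} + \frac{a}{6 + a} = 1 + \frac{a}{6 + a}$)
$-501 - 138 D{\left(4,-10 \right)} = -501 - 138 \frac{2 \left(3 - 10\right)}{6 - 10} = -501 - 138 \cdot 2 \frac{1}{-4} \left(-7\right) = -501 - 138 \cdot 2 \left(- \frac{1}{4}\right) \left(-7\right) = -501 - 483 = -984$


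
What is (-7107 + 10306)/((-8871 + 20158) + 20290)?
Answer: 457/4511 ≈ 0.10131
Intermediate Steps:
(-7107 + 10306)/((-8871 + 20158) + 20290) = 3199/(11287 + 20290) = 3199/31577 = 3199*(1/31577) = 457/4511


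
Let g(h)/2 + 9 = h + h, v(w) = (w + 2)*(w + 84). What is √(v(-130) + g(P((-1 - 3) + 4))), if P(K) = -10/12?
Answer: 40*√33/3 ≈ 76.594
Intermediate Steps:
v(w) = (2 + w)*(84 + w)
P(K) = -⅚ (P(K) = -10*1/12 = -⅚)
g(h) = -18 + 4*h (g(h) = -18 + 2*(h + h) = -18 + 2*(2*h) = -18 + 4*h)
√(v(-130) + g(P((-1 - 3) + 4))) = √((168 + (-130)² + 86*(-130)) + (-18 + 4*(-⅚))) = √((168 + 16900 - 11180) + (-18 - 10/3)) = √(5888 - 64/3) = √(17600/3) = 40*√33/3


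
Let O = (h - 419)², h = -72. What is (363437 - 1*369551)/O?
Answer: -6114/241081 ≈ -0.025361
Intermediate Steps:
O = 241081 (O = (-72 - 419)² = (-491)² = 241081)
(363437 - 1*369551)/O = (363437 - 1*369551)/241081 = (363437 - 369551)*(1/241081) = -6114*1/241081 = -6114/241081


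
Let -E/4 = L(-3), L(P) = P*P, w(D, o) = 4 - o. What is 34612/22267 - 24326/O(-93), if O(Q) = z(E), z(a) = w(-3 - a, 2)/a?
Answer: 9750041368/22267 ≈ 4.3787e+5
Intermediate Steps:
L(P) = P**2
E = -36 (E = -4*(-3)**2 = -4*9 = -36)
z(a) = 2/a (z(a) = (4 - 1*2)/a = (4 - 2)/a = 2/a)
O(Q) = -1/18 (O(Q) = 2/(-36) = 2*(-1/36) = -1/18)
34612/22267 - 24326/O(-93) = 34612/22267 - 24326/(-1/18) = 34612*(1/22267) - 24326*(-18) = 34612/22267 + 437868 = 9750041368/22267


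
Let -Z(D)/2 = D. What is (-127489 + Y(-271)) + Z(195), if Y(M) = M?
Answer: -128150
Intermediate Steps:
Z(D) = -2*D
(-127489 + Y(-271)) + Z(195) = (-127489 - 271) - 2*195 = -127760 - 390 = -128150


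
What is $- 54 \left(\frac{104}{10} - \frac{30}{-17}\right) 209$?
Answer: $- \frac{11669724}{85} \approx -1.3729 \cdot 10^{5}$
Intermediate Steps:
$- 54 \left(\frac{104}{10} - \frac{30}{-17}\right) 209 = - 54 \left(104 \cdot \frac{1}{10} - - \frac{30}{17}\right) 209 = - 54 \left(\frac{52}{5} + \frac{30}{17}\right) 209 = \left(-54\right) \frac{1034}{85} \cdot 209 = \left(- \frac{55836}{85}\right) 209 = - \frac{11669724}{85}$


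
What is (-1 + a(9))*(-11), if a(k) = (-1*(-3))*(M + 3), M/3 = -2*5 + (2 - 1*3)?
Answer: 1001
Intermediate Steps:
M = -33 (M = 3*(-2*5 + (2 - 1*3)) = 3*(-10 + (2 - 3)) = 3*(-10 - 1) = 3*(-11) = -33)
a(k) = -90 (a(k) = (-1*(-3))*(-33 + 3) = 3*(-30) = -90)
(-1 + a(9))*(-11) = (-1 - 90)*(-11) = -91*(-11) = 1001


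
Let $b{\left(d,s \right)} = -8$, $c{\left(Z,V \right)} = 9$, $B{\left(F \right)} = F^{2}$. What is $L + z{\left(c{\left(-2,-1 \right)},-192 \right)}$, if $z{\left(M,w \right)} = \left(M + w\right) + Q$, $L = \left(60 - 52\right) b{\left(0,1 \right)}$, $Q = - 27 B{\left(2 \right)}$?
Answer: $-355$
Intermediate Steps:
$Q = -108$ ($Q = - 27 \cdot 2^{2} = \left(-27\right) 4 = -108$)
$L = -64$ ($L = \left(60 - 52\right) \left(-8\right) = 8 \left(-8\right) = -64$)
$z{\left(M,w \right)} = -108 + M + w$ ($z{\left(M,w \right)} = \left(M + w\right) - 108 = -108 + M + w$)
$L + z{\left(c{\left(-2,-1 \right)},-192 \right)} = -64 - 291 = -355$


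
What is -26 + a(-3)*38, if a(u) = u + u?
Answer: -254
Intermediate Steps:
a(u) = 2*u
-26 + a(-3)*38 = -26 + (2*(-3))*38 = -26 - 6*38 = -26 - 228 = -254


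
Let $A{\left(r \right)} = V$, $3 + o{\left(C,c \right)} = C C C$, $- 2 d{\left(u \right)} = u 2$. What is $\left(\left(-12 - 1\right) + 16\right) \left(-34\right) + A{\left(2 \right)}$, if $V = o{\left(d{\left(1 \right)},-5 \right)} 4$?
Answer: $-118$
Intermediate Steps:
$d{\left(u \right)} = - u$ ($d{\left(u \right)} = - \frac{u 2}{2} = - \frac{2 u}{2} = - u$)
$o{\left(C,c \right)} = -3 + C^{3}$ ($o{\left(C,c \right)} = -3 + C C C = -3 + C^{2} C = -3 + C^{3}$)
$V = -16$ ($V = \left(-3 + \left(\left(-1\right) 1\right)^{3}\right) 4 = \left(-3 + \left(-1\right)^{3}\right) 4 = \left(-3 - 1\right) 4 = \left(-4\right) 4 = -16$)
$A{\left(r \right)} = -16$
$\left(\left(-12 - 1\right) + 16\right) \left(-34\right) + A{\left(2 \right)} = \left(\left(-12 - 1\right) + 16\right) \left(-34\right) - 16 = \left(-13 + 16\right) \left(-34\right) - 16 = 3 \left(-34\right) - 16 = -102 - 16 = -118$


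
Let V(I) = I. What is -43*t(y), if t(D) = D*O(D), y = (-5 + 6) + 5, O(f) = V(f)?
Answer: -1548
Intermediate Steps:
O(f) = f
y = 6 (y = 1 + 5 = 6)
t(D) = D**2 (t(D) = D*D = D**2)
-43*t(y) = -43*6**2 = -43*36 = -1548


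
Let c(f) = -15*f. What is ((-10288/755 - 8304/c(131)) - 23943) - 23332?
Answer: -935332727/19781 ≈ -47284.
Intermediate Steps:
((-10288/755 - 8304/c(131)) - 23943) - 23332 = ((-10288/755 - 8304/((-15*131))) - 23943) - 23332 = ((-10288*1/755 - 8304/(-1965)) - 23943) - 23332 = ((-10288/755 - 8304*(-1/1965)) - 23943) - 23332 = ((-10288/755 + 2768/655) - 23943) - 23332 = (-185952/19781 - 23943) - 23332 = -473802435/19781 - 23332 = -935332727/19781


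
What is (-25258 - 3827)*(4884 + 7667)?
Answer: -365045835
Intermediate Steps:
(-25258 - 3827)*(4884 + 7667) = -29085*12551 = -365045835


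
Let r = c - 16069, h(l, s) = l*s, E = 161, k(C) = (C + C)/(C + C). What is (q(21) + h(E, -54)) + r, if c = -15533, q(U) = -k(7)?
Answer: -40297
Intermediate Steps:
k(C) = 1 (k(C) = (2*C)/((2*C)) = (2*C)*(1/(2*C)) = 1)
q(U) = -1 (q(U) = -1*1 = -1)
r = -31602 (r = -15533 - 16069 = -31602)
(q(21) + h(E, -54)) + r = (-1 + 161*(-54)) - 31602 = (-1 - 8694) - 31602 = -8695 - 31602 = -40297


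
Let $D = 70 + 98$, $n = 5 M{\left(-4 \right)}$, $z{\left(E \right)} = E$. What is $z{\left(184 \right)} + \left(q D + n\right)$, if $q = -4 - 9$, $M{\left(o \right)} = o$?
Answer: $-2020$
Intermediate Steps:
$n = -20$ ($n = 5 \left(-4\right) = -20$)
$q = -13$ ($q = -4 - 9 = -13$)
$D = 168$
$z{\left(184 \right)} + \left(q D + n\right) = 184 - 2204 = -2020$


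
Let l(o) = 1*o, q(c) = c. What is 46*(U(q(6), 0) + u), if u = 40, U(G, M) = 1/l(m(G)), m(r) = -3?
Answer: 5474/3 ≈ 1824.7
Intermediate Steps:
l(o) = o
U(G, M) = -⅓ (U(G, M) = 1/(-3) = -⅓)
46*(U(q(6), 0) + u) = 46*(-⅓ + 40) = 46*(119/3) = 5474/3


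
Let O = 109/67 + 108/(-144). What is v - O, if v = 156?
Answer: 41573/268 ≈ 155.12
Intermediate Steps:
O = 235/268 (O = 109*(1/67) + 108*(-1/144) = 109/67 - 3/4 = 235/268 ≈ 0.87687)
v - O = 156 - 1*235/268 = 156 - 235/268 = 41573/268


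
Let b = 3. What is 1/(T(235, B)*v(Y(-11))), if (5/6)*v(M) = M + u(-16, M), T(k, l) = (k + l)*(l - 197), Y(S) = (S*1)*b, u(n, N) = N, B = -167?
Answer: 5/9801792 ≈ 5.1011e-7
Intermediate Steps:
Y(S) = 3*S (Y(S) = (S*1)*3 = S*3 = 3*S)
T(k, l) = (-197 + l)*(k + l) (T(k, l) = (k + l)*(-197 + l) = (-197 + l)*(k + l))
v(M) = 12*M/5 (v(M) = 6*(M + M)/5 = 6*(2*M)/5 = 12*M/5)
1/(T(235, B)*v(Y(-11))) = 1/(((-167)² - 197*235 - 197*(-167) + 235*(-167))*((12*(3*(-11))/5))) = 1/((27889 - 46295 + 32899 - 39245)*(((12/5)*(-33)))) = 1/((-24752)*(-396/5)) = -1/24752*(-5/396) = 5/9801792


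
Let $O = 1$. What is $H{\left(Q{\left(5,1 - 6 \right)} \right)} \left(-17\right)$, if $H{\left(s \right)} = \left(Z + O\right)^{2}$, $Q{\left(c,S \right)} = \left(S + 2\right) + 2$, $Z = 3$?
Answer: $-272$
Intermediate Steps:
$Q{\left(c,S \right)} = 4 + S$ ($Q{\left(c,S \right)} = \left(2 + S\right) + 2 = 4 + S$)
$H{\left(s \right)} = 16$ ($H{\left(s \right)} = \left(3 + 1\right)^{2} = 4^{2} = 16$)
$H{\left(Q{\left(5,1 - 6 \right)} \right)} \left(-17\right) = 16 \left(-17\right) = -272$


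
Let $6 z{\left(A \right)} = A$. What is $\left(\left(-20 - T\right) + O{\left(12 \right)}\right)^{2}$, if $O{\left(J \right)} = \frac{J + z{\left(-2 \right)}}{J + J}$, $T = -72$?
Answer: $\frac{14280841}{5184} \approx 2754.8$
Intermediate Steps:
$z{\left(A \right)} = \frac{A}{6}$
$O{\left(J \right)} = \frac{- \frac{1}{3} + J}{2 J}$ ($O{\left(J \right)} = \frac{J + \frac{1}{6} \left(-2\right)}{J + J} = \frac{J - \frac{1}{3}}{2 J} = \left(- \frac{1}{3} + J\right) \frac{1}{2 J} = \frac{- \frac{1}{3} + J}{2 J}$)
$\left(\left(-20 - T\right) + O{\left(12 \right)}\right)^{2} = \left(\left(-20 - -72\right) + \frac{-1 + 3 \cdot 12}{6 \cdot 12}\right)^{2} = \left(\left(-20 + 72\right) + \frac{1}{6} \cdot \frac{1}{12} \left(-1 + 36\right)\right)^{2} = \left(52 + \frac{1}{6} \cdot \frac{1}{12} \cdot 35\right)^{2} = \left(52 + \frac{35}{72}\right)^{2} = \left(\frac{3779}{72}\right)^{2} = \frac{14280841}{5184}$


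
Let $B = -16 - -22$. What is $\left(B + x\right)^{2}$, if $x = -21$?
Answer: $225$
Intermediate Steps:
$B = 6$ ($B = -16 + 22 = 6$)
$\left(B + x\right)^{2} = \left(6 - 21\right)^{2} = \left(-15\right)^{2} = 225$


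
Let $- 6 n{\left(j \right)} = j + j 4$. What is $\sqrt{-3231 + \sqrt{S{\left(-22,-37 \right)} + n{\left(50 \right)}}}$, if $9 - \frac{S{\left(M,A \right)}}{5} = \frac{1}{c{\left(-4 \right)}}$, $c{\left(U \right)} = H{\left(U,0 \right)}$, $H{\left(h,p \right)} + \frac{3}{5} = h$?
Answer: $\frac{\sqrt{-15382791 + 69 \sqrt{21045}}}{69} \approx 56.823 i$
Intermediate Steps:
$H{\left(h,p \right)} = - \frac{3}{5} + h$
$c{\left(U \right)} = - \frac{3}{5} + U$
$S{\left(M,A \right)} = \frac{1060}{23}$ ($S{\left(M,A \right)} = 45 - \frac{5}{- \frac{3}{5} - 4} = 45 - \frac{5}{- \frac{23}{5}} = 45 - - \frac{25}{23} = 45 + \frac{25}{23} = \frac{1060}{23}$)
$n{\left(j \right)} = - \frac{5 j}{6}$ ($n{\left(j \right)} = - \frac{j + j 4}{6} = - \frac{j + 4 j}{6} = - \frac{5 j}{6}$)
$\sqrt{-3231 + \sqrt{S{\left(-22,-37 \right)} + n{\left(50 \right)}}} = \sqrt{-3231 + \sqrt{\frac{1060}{23} - \frac{125}{3}}} = \sqrt{-3231 + \sqrt{\frac{305}{69}}} = \sqrt{-3231 + \frac{\sqrt{21045}}{69}}$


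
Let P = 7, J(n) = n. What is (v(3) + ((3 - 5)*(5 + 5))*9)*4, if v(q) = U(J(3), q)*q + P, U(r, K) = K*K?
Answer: -584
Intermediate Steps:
U(r, K) = K²
v(q) = 7 + q³ (v(q) = q²*q + 7 = q³ + 7 = 7 + q³)
(v(3) + ((3 - 5)*(5 + 5))*9)*4 = ((7 + 3³) + ((3 - 5)*(5 + 5))*9)*4 = ((7 + 27) - 2*10*9)*4 = (34 - 20*9)*4 = (34 - 180)*4 = -146*4 = -584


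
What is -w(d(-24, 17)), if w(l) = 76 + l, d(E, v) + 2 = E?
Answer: -50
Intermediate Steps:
d(E, v) = -2 + E
-w(d(-24, 17)) = -(76 + (-2 - 24)) = -(76 - 26) = -1*50 = -50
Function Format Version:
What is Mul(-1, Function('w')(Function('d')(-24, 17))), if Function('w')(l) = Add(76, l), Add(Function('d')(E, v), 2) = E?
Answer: -50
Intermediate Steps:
Function('d')(E, v) = Add(-2, E)
Mul(-1, Function('w')(Function('d')(-24, 17))) = Mul(-1, Add(76, Add(-2, -24))) = Mul(-1, Add(76, -26)) = Mul(-1, 50) = -50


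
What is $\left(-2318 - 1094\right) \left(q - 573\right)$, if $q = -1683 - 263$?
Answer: $8594828$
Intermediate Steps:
$q = -1946$
$\left(-2318 - 1094\right) \left(q - 573\right) = \left(-2318 - 1094\right) \left(-1946 - 573\right) = \left(-3412\right) \left(-2519\right) = 8594828$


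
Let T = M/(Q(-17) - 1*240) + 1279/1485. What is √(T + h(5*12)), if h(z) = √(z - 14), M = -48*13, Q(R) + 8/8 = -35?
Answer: √(404687415 + 129618225*√46)/11385 ≈ 3.1471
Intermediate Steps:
Q(R) = -36 (Q(R) = -1 - 35 = -36)
M = -624
h(z) = √(-14 + z)
T = 106637/34155 (T = -624/(-36 - 1*240) + 1279/1485 = -624/(-36 - 240) + 1279*(1/1485) = -624/(-276) + 1279/1485 = -624*(-1/276) + 1279/1485 = 52/23 + 1279/1485 = 106637/34155 ≈ 3.1222)
√(T + h(5*12)) = √(106637/34155 + √(-14 + 5*12)) = √(106637/34155 + √(-14 + 60)) = √(106637/34155 + √46)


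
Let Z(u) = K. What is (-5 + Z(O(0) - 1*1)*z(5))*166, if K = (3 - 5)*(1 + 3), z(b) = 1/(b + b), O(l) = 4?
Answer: -4814/5 ≈ -962.80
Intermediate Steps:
z(b) = 1/(2*b)
K = -8 (K = -2*4 = -8)
Z(u) = -8
(-5 + Z(O(0) - 1*1)*z(5))*166 = (-5 - 4/5)*166 = (-5 - 8*⅒)*166 = (-5 - ⅘)*166 = -29/5*166 = -4814/5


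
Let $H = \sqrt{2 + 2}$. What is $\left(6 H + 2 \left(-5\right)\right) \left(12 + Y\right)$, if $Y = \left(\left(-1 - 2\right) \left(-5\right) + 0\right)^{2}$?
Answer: $474$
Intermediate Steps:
$H = 2$ ($H = \sqrt{4} = 2$)
$Y = 225$ ($Y = \left(\left(-3\right) \left(-5\right) + 0\right)^{2} = \left(15 + 0\right)^{2} = 15^{2} = 225$)
$\left(6 H + 2 \left(-5\right)\right) \left(12 + Y\right) = \left(6 \cdot 2 + 2 \left(-5\right)\right) \left(12 + 225\right) = \left(12 - 10\right) 237 = 2 \cdot 237 = 474$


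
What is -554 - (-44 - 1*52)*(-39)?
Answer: -4298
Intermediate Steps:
-554 - (-44 - 1*52)*(-39) = -554 - (-44 - 52)*(-39) = -554 - (-96)*(-39) = -554 - 1*3744 = -554 - 3744 = -4298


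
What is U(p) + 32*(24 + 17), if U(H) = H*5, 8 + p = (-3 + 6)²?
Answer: 1317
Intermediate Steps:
p = 1 (p = -8 + (-3 + 6)² = -8 + 3² = -8 + 9 = 1)
U(H) = 5*H
U(p) + 32*(24 + 17) = 5*1 + 32*(24 + 17) = 5 + 32*41 = 5 + 1312 = 1317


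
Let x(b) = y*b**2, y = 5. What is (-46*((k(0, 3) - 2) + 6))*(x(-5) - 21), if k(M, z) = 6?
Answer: -47840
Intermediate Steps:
x(b) = 5*b**2
(-46*((k(0, 3) - 2) + 6))*(x(-5) - 21) = (-46*((6 - 2) + 6))*(5*(-5)**2 - 21) = (-46*(4 + 6))*(5*25 - 21) = (-46*10)*(125 - 21) = -46*10*104 = -460*104 = -47840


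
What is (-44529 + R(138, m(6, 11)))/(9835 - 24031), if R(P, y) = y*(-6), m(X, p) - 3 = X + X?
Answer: 14873/4732 ≈ 3.1431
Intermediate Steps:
m(X, p) = 3 + 2*X (m(X, p) = 3 + (X + X) = 3 + 2*X)
R(P, y) = -6*y
(-44529 + R(138, m(6, 11)))/(9835 - 24031) = (-44529 - 6*(3 + 2*6))/(9835 - 24031) = (-44529 - 6*(3 + 12))/(-14196) = (-44529 - 6*15)*(-1/14196) = (-44529 - 90)*(-1/14196) = -44619*(-1/14196) = 14873/4732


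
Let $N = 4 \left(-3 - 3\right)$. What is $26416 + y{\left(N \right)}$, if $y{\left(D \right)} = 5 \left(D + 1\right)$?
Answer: $26301$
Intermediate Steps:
$N = -24$ ($N = 4 \left(-6\right) = -24$)
$y{\left(D \right)} = 5 + 5 D$ ($y{\left(D \right)} = 5 \left(1 + D\right) = 5 + 5 D$)
$26416 + y{\left(N \right)} = 26416 + \left(5 + 5 \left(-24\right)\right) = 26416 + \left(5 - 120\right) = 26416 - 115 = 26301$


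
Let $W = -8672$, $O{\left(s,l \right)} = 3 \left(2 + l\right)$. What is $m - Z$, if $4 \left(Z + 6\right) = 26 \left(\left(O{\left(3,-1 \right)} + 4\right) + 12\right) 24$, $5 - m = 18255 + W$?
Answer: $-12536$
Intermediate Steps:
$O{\left(s,l \right)} = 6 + 3 l$
$m = -9578$ ($m = 5 - \left(18255 - 8672\right) = 5 - 9583 = -9578$)
$Z = 2958$ ($Z = -6 + \frac{26 \left(\left(\left(6 + 3 \left(-1\right)\right) + 4\right) + 12\right) 24}{4} = -6 + \frac{26 \left(\left(\left(6 - 3\right) + 4\right) + 12\right) 24}{4} = -6 + \frac{26 \left(\left(3 + 4\right) + 12\right) 24}{4} = -6 + \frac{26 \left(7 + 12\right) 24}{4} = -6 + \frac{26 \cdot 19 \cdot 24}{4} = -6 + \frac{494 \cdot 24}{4} = -6 + \frac{1}{4} \cdot 11856 = -6 + 2964 = 2958$)
$m - Z = -9578 - 2958 = -12536$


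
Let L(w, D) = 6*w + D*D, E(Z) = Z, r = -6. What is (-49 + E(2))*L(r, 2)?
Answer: 1504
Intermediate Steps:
L(w, D) = D² + 6*w (L(w, D) = 6*w + D² = D² + 6*w)
(-49 + E(2))*L(r, 2) = (-49 + 2)*(2² + 6*(-6)) = -47*(4 - 36) = -47*(-32) = 1504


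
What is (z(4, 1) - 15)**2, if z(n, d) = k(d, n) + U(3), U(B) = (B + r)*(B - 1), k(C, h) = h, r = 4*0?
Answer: 25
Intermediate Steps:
r = 0
U(B) = B*(-1 + B) (U(B) = (B + 0)*(B - 1) = B*(-1 + B))
z(n, d) = 6 + n (z(n, d) = n + 3*(-1 + 3) = n + 3*2 = n + 6 = 6 + n)
(z(4, 1) - 15)**2 = ((6 + 4) - 15)**2 = (10 - 15)**2 = (-5)**2 = 25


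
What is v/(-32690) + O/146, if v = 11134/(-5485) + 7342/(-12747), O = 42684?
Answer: 24389605552304882/83424267634575 ≈ 292.36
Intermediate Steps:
v = -182195968/69917295 (v = 11134*(-1/5485) + 7342*(-1/12747) = -11134/5485 - 7342/12747 = -182195968/69917295 ≈ -2.6059)
v/(-32690) + O/146 = -182195968/69917295/(-32690) + 42684/146 = -182195968/69917295*(-1/32690) + 42684*(1/146) = 91097984/1142798186775 + 21342/73 = 24389605552304882/83424267634575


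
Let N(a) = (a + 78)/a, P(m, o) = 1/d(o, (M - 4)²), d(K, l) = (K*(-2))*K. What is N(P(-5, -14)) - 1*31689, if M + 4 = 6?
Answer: -62264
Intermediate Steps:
M = 2 (M = -4 + 6 = 2)
d(K, l) = -2*K² (d(K, l) = (-2*K)*K = -2*K²)
P(m, o) = -1/(2*o²) (P(m, o) = 1/(-2*o²) = -1/(2*o²))
N(a) = (78 + a)/a
N(P(-5, -14)) - 1*31689 = (78 - ½/(-14)²)/((-½/(-14)²)) - 1*31689 = (78 - ½*1/196)/((-½*1/196)) - 31689 = (78 - 1/392)/(-1/392) - 31689 = -392*30575/392 - 31689 = -30575 - 31689 = -62264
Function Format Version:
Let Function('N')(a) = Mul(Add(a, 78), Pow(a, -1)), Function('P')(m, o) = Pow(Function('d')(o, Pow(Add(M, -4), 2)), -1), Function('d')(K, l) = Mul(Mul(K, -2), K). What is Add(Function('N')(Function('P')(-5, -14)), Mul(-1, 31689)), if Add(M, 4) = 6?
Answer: -62264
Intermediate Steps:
M = 2 (M = Add(-4, 6) = 2)
Function('d')(K, l) = Mul(-2, Pow(K, 2)) (Function('d')(K, l) = Mul(Mul(-2, K), K) = Mul(-2, Pow(K, 2)))
Function('P')(m, o) = Mul(Rational(-1, 2), Pow(o, -2)) (Function('P')(m, o) = Pow(Mul(-2, Pow(o, 2)), -1) = Mul(Rational(-1, 2), Pow(o, -2)))
Function('N')(a) = Mul(Pow(a, -1), Add(78, a)) (Function('N')(a) = Mul(Add(78, a), Pow(a, -1)) = Mul(Pow(a, -1), Add(78, a)))
Add(Function('N')(Function('P')(-5, -14)), Mul(-1, 31689)) = Add(Mul(Pow(Mul(Rational(-1, 2), Pow(-14, -2)), -1), Add(78, Mul(Rational(-1, 2), Pow(-14, -2)))), Mul(-1, 31689)) = Add(Mul(Pow(Mul(Rational(-1, 2), Rational(1, 196)), -1), Add(78, Mul(Rational(-1, 2), Rational(1, 196)))), -31689) = Add(Mul(Pow(Rational(-1, 392), -1), Add(78, Rational(-1, 392))), -31689) = Add(Mul(-392, Rational(30575, 392)), -31689) = Add(-30575, -31689) = -62264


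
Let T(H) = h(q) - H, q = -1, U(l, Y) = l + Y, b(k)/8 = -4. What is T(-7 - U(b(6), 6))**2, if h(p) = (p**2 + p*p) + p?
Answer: 324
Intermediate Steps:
b(k) = -32 (b(k) = 8*(-4) = -32)
U(l, Y) = Y + l
h(p) = p + 2*p**2 (h(p) = (p**2 + p**2) + p = 2*p**2 + p = p + 2*p**2)
T(H) = 1 - H (T(H) = -(1 + 2*(-1)) - H = -(1 - 2) - H = -1*(-1) - H = 1 - H)
T(-7 - U(b(6), 6))**2 = (1 - (-7 - (6 - 32)))**2 = (1 - (-7 - 1*(-26)))**2 = (1 - (-7 + 26))**2 = (1 - 1*19)**2 = (1 - 19)**2 = (-18)**2 = 324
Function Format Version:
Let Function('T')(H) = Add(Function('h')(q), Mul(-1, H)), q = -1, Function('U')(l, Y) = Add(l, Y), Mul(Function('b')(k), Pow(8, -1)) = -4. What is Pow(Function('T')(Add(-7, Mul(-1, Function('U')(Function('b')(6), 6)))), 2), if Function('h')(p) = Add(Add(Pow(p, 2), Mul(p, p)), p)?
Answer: 324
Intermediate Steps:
Function('b')(k) = -32 (Function('b')(k) = Mul(8, -4) = -32)
Function('U')(l, Y) = Add(Y, l)
Function('h')(p) = Add(p, Mul(2, Pow(p, 2))) (Function('h')(p) = Add(Add(Pow(p, 2), Pow(p, 2)), p) = Add(Mul(2, Pow(p, 2)), p) = Add(p, Mul(2, Pow(p, 2))))
Function('T')(H) = Add(1, Mul(-1, H)) (Function('T')(H) = Add(Mul(-1, Add(1, Mul(2, -1))), Mul(-1, H)) = Add(Mul(-1, Add(1, -2)), Mul(-1, H)) = Add(Mul(-1, -1), Mul(-1, H)) = Add(1, Mul(-1, H)))
Pow(Function('T')(Add(-7, Mul(-1, Function('U')(Function('b')(6), 6)))), 2) = Pow(Add(1, Mul(-1, Add(-7, Mul(-1, Add(6, -32))))), 2) = Pow(Add(1, Mul(-1, Add(-7, Mul(-1, -26)))), 2) = Pow(Add(1, Mul(-1, Add(-7, 26))), 2) = Pow(Add(1, Mul(-1, 19)), 2) = Pow(Add(1, -19), 2) = Pow(-18, 2) = 324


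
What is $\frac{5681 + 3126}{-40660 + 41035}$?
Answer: $\frac{8807}{375} \approx 23.485$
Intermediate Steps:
$\frac{5681 + 3126}{-40660 + 41035} = \frac{8807}{375}$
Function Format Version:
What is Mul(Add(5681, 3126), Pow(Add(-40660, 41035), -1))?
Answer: Rational(8807, 375) ≈ 23.485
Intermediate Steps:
Mul(Add(5681, 3126), Pow(Add(-40660, 41035), -1)) = Mul(8807, Pow(375, -1)) = Mul(8807, Rational(1, 375)) = Rational(8807, 375)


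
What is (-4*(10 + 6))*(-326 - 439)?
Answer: 48960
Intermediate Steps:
(-4*(10 + 6))*(-326 - 439) = -4*16*(-765) = -64*(-765) = 48960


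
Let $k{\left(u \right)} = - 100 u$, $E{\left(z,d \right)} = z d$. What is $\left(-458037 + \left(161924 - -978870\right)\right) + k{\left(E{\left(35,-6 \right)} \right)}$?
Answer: $703757$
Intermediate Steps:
$E{\left(z,d \right)} = d z$
$\left(-458037 + \left(161924 - -978870\right)\right) + k{\left(E{\left(35,-6 \right)} \right)} = \left(-458037 + \left(161924 - -978870\right)\right) - 100 \left(\left(-6\right) 35\right) = \left(-458037 + \left(161924 + 978870\right)\right) - -21000 = \left(-458037 + 1140794\right) + 21000 = 682757 + 21000 = 703757$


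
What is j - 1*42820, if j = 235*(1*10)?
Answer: -40470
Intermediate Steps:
j = 2350 (j = 235*10 = 2350)
j - 1*42820 = 2350 - 1*42820 = 2350 - 42820 = -40470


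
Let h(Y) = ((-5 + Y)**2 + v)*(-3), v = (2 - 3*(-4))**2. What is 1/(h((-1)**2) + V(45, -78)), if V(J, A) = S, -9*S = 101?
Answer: -9/5825 ≈ -0.0015451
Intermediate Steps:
S = -101/9 (S = -1/9*101 = -101/9 ≈ -11.222)
v = 196 (v = (2 + 12)**2 = 14**2 = 196)
V(J, A) = -101/9
h(Y) = -588 - 3*(-5 + Y)**2 (h(Y) = ((-5 + Y)**2 + 196)*(-3) = (196 + (-5 + Y)**2)*(-3) = -588 - 3*(-5 + Y)**2)
1/(h((-1)**2) + V(45, -78)) = 1/((-588 - 3*(-5 + (-1)**2)**2) - 101/9) = 1/((-588 - 3*(-5 + 1)**2) - 101/9) = 1/((-588 - 3*(-4)**2) - 101/9) = 1/((-588 - 3*16) - 101/9) = 1/((-588 - 48) - 101/9) = 1/(-636 - 101/9) = 1/(-5825/9) = -9/5825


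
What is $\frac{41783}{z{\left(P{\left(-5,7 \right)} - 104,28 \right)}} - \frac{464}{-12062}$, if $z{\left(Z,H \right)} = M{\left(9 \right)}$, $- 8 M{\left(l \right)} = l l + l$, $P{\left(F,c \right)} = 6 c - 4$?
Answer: $- \frac{1007962652}{271395} \approx -3714.0$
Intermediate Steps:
$P{\left(F,c \right)} = -4 + 6 c$
$M{\left(l \right)} = - \frac{l}{8} - \frac{l^{2}}{8}$ ($M{\left(l \right)} = - \frac{l l + l}{8} = - \frac{l^{2} + l}{8} = - \frac{l + l^{2}}{8} = - \frac{l}{8} - \frac{l^{2}}{8}$)
$z{\left(Z,H \right)} = - \frac{45}{4}$ ($z{\left(Z,H \right)} = \left(- \frac{1}{8}\right) 9 \left(1 + 9\right) = \left(- \frac{1}{8}\right) 9 \cdot 10 = - \frac{45}{4}$)
$\frac{41783}{z{\left(P{\left(-5,7 \right)} - 104,28 \right)}} - \frac{464}{-12062} = \frac{41783}{- \frac{45}{4}} - \frac{464}{-12062} = 41783 \left(- \frac{4}{45}\right) - - \frac{232}{6031} = - \frac{167132}{45} + \frac{232}{6031} = - \frac{1007962652}{271395}$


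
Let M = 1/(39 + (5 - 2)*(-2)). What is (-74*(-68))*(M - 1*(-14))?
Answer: 2329816/33 ≈ 70601.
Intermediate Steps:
M = 1/33 (M = 1/(39 + 3*(-2)) = 1/(39 - 6) = 1/33 ≈ 0.030303)
(-74*(-68))*(M - 1*(-14)) = (-74*(-68))*(1/33 - 1*(-14)) = 5032*(1/33 + 14) = 5032*(463/33) = 2329816/33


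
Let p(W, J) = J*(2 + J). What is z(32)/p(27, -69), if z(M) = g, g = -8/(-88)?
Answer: 1/50853 ≈ 1.9665e-5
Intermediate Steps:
g = 1/11 (g = -8*(-1/88) = 1/11 ≈ 0.090909)
z(M) = 1/11
z(32)/p(27, -69) = 1/(11*((-69*(2 - 69)))) = 1/(11*((-69*(-67)))) = (1/11)/4623 = (1/11)*(1/4623) = 1/50853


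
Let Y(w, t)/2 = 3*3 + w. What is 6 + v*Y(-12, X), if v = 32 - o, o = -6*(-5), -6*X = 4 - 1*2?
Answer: -6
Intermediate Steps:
X = -⅓ (X = -(4 - 1*2)/6 = -(4 - 2)/6 = -⅙*2 = -⅓ ≈ -0.33333)
o = 30
Y(w, t) = 18 + 2*w (Y(w, t) = 2*(3*3 + w) = 2*(9 + w) = 18 + 2*w)
v = 2 (v = 32 - 1*30 = 32 - 30 = 2)
6 + v*Y(-12, X) = 6 + 2*(18 + 2*(-12)) = 6 + 2*(18 - 24) = 6 + 2*(-6) = 6 - 12 = -6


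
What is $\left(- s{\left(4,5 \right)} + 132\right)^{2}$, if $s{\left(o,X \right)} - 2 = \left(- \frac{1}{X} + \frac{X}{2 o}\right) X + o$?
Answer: $\frac{982081}{64} \approx 15345.0$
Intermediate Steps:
$s{\left(o,X \right)} = 2 + o + X \left(- \frac{1}{X} + \frac{X}{2 o}\right)$ ($s{\left(o,X \right)} = 2 + \left(\left(- \frac{1}{X} + \frac{X}{2 o}\right) X + o\right) = 2 + \left(X \left(- \frac{1}{X} + \frac{X}{2 o}\right) + o\right) = 2 + \left(o + X \left(- \frac{1}{X} + \frac{X}{2 o}\right)\right) = 2 + o + X \left(- \frac{1}{X} + \frac{X}{2 o}\right)$)
$\left(- s{\left(4,5 \right)} + 132\right)^{2} = \left(- (1 + 4 + \frac{5^{2}}{2 \cdot 4}) + 132\right)^{2} = \left(- (1 + 4 + \frac{1}{2} \cdot 25 \cdot \frac{1}{4}) + 132\right)^{2} = \left(- (1 + 4 + \frac{25}{8}) + 132\right)^{2} = \left(\left(-1\right) \frac{65}{8} + 132\right)^{2} = \left(- \frac{65}{8} + 132\right)^{2} = \left(\frac{991}{8}\right)^{2} = \frac{982081}{64}$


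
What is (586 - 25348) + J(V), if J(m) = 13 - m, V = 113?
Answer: -24862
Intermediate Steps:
(586 - 25348) + J(V) = (586 - 25348) + (13 - 1*113) = -24762 + (13 - 113) = -24762 - 100 = -24862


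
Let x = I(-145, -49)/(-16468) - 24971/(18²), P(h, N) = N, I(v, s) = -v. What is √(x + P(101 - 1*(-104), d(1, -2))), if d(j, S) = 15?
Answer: I*√85230887411/37053 ≈ 7.8791*I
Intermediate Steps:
x = -25704338/333477 (x = -1*(-145)/(-16468) - 24971/(18²) = 145*(-1/16468) - 24971/324 = -145/16468 - 24971*1/324 = -145/16468 - 24971/324 = -25704338/333477 ≈ -77.080)
√(x + P(101 - 1*(-104), d(1, -2))) = √(-25704338/333477 + 15) = √(-20702183/333477) = I*√85230887411/37053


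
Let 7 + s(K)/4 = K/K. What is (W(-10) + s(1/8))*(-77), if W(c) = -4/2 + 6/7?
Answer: 1936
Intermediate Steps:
W(c) = -8/7 (W(c) = -4*1/2 + 6*(1/7) = -2 + 6/7 = -8/7)
s(K) = -24 (s(K) = -28 + 4*(K/K) = -28 + 4*1 = -28 + 4 = -24)
(W(-10) + s(1/8))*(-77) = (-8/7 - 24)*(-77) = -176/7*(-77) = 1936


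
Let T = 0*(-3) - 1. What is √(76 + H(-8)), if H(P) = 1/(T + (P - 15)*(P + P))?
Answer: √10236731/367 ≈ 8.7180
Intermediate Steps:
T = -1 (T = 0 - 1 = -1)
H(P) = 1/(-1 + 2*P*(-15 + P)) (H(P) = 1/(-1 + (P - 15)*(P + P)) = 1/(-1 + (-15 + P)*(2*P)) = 1/(-1 + 2*P*(-15 + P)))
√(76 + H(-8)) = √(76 + 1/(-1 - 30*(-8) + 2*(-8)²)) = √(76 + 1/(-1 + 240 + 2*64)) = √(76 + 1/(-1 + 240 + 128)) = √(76 + 1/367) = √(27893/367) = √10236731/367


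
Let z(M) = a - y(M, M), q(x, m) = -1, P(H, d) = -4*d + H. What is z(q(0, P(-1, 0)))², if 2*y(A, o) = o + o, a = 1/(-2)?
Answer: ¼ ≈ 0.25000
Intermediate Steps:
a = -½ ≈ -0.50000
P(H, d) = H - 4*d
y(A, o) = o (y(A, o) = (o + o)/2 = (2*o)/2 = o)
z(M) = -½ - M
z(q(0, P(-1, 0)))² = (-½ - 1*(-1))² = (-½ + 1)² = (½)² = ¼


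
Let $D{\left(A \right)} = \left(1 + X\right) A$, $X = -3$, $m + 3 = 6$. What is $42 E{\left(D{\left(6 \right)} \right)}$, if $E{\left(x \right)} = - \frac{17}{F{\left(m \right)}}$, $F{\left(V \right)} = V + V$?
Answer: $-119$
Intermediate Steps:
$m = 3$ ($m = -3 + 6 = 3$)
$F{\left(V \right)} = 2 V$
$D{\left(A \right)} = - 2 A$ ($D{\left(A \right)} = \left(1 - 3\right) A = - 2 A$)
$E{\left(x \right)} = - \frac{17}{6}$ ($E{\left(x \right)} = - \frac{17}{2 \cdot 3} = - \frac{17}{6}$)
$42 E{\left(D{\left(6 \right)} \right)} = 42 \left(- \frac{17}{6}\right) = -119$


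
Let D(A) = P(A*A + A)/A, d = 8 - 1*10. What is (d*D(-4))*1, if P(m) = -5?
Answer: -5/2 ≈ -2.5000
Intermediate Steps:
d = -2 (d = 8 - 10 = -2)
D(A) = -5/A
(d*D(-4))*1 = -(-10)/(-4)*1 = -(-10)*(-1)/4*1 = -2*5/4*1 = -5/2*1 = -5/2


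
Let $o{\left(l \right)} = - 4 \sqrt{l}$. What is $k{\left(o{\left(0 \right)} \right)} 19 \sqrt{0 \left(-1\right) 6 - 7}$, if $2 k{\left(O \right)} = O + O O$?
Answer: $0$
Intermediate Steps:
$k{\left(O \right)} = \frac{O}{2} + \frac{O^{2}}{2}$ ($k{\left(O \right)} = \frac{O + O O}{2} = \frac{O + O^{2}}{2} = \frac{O}{2} + \frac{O^{2}}{2}$)
$k{\left(o{\left(0 \right)} \right)} 19 \sqrt{0 \left(-1\right) 6 - 7} = \frac{- 4 \sqrt{0} \left(1 - 4 \sqrt{0}\right)}{2} \cdot 19 \sqrt{0 \left(-1\right) 6 - 7} = \frac{\left(-4\right) 0 \left(1 - 0\right)}{2} \cdot 19 \sqrt{0 \cdot 6 - 7} = \frac{1}{2} \cdot 0 \left(1 + 0\right) 19 \sqrt{0 - 7} = \frac{1}{2} \cdot 0 \cdot 1 \cdot 19 \sqrt{-7} = 0 \cdot 19 i \sqrt{7} = 0 i \sqrt{7} = 0$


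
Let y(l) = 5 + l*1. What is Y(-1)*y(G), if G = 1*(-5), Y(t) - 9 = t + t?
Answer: 0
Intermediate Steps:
Y(t) = 9 + 2*t (Y(t) = 9 + (t + t) = 9 + 2*t)
G = -5
y(l) = 5 + l
Y(-1)*y(G) = (9 + 2*(-1))*(5 - 5) = (9 - 2)*0 = 7*0 = 0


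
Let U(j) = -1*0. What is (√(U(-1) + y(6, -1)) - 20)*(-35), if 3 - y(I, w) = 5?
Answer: 700 - 35*I*√2 ≈ 700.0 - 49.497*I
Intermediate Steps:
U(j) = 0
y(I, w) = -2 (y(I, w) = 3 - 1*5 = 3 - 5 = -2)
(√(U(-1) + y(6, -1)) - 20)*(-35) = (√(0 - 2) - 20)*(-35) = (√(-2) - 20)*(-35) = (I*√2 - 20)*(-35) = (-20 + I*√2)*(-35) = 700 - 35*I*√2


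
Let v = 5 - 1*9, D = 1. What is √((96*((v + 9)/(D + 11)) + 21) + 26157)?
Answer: √26218 ≈ 161.92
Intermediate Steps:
v = -4 (v = 5 - 9 = -4)
√((96*((v + 9)/(D + 11)) + 21) + 26157) = √((96*((-4 + 9)/(1 + 11)) + 21) + 26157) = √((96*(5/12) + 21) + 26157) = √((40 + 21) + 26157) = √(61 + 26157) = √26218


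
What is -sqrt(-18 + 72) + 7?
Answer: 7 - 3*sqrt(6) ≈ -0.34847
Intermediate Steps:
-sqrt(-18 + 72) + 7 = -sqrt(54) + 7 = -3*sqrt(6) + 7 = 7 - 3*sqrt(6)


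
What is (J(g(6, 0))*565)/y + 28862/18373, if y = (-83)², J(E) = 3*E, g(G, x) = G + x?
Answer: 385683728/126571597 ≈ 3.0472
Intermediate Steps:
y = 6889
(J(g(6, 0))*565)/y + 28862/18373 = ((3*(6 + 0))*565)/6889 + 28862/18373 = ((3*6)*565)*(1/6889) + 28862*(1/18373) = (18*565)*(1/6889) + 28862/18373 = 10170*(1/6889) + 28862/18373 = 10170/6889 + 28862/18373 = 385683728/126571597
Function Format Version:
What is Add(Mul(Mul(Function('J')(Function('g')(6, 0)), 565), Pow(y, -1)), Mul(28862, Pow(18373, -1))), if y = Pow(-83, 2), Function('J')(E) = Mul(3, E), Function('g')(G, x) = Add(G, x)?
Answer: Rational(385683728, 126571597) ≈ 3.0472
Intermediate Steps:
y = 6889
Add(Mul(Mul(Function('J')(Function('g')(6, 0)), 565), Pow(y, -1)), Mul(28862, Pow(18373, -1))) = Add(Mul(Mul(Mul(3, Add(6, 0)), 565), Pow(6889, -1)), Mul(28862, Pow(18373, -1))) = Add(Mul(Mul(Mul(3, 6), 565), Rational(1, 6889)), Mul(28862, Rational(1, 18373))) = Add(Mul(Mul(18, 565), Rational(1, 6889)), Rational(28862, 18373)) = Add(Mul(10170, Rational(1, 6889)), Rational(28862, 18373)) = Add(Rational(10170, 6889), Rational(28862, 18373)) = Rational(385683728, 126571597)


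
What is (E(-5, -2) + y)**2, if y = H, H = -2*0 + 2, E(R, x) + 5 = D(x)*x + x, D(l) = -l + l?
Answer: 25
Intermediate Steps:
D(l) = 0
E(R, x) = -5 + x (E(R, x) = -5 + (0*x + x) = -5 + (0 + x) = -5 + x)
H = 2 (H = 0 + 2 = 2)
y = 2
(E(-5, -2) + y)**2 = ((-5 - 2) + 2)**2 = (-7 + 2)**2 = (-5)**2 = 25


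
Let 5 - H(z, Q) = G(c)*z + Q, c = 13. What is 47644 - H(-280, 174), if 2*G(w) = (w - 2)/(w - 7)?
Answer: 142669/3 ≈ 47556.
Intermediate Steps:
G(w) = (-2 + w)/(2*(-7 + w)) (G(w) = ((w - 2)/(w - 7))/2 = ((-2 + w)/(-7 + w))/2 = (-2 + w)/(2*(-7 + w)))
H(z, Q) = 5 - Q - 11*z/12 (H(z, Q) = 5 - (((-2 + 13)/(2*(-7 + 13)))*z + Q) = 5 - (((½)*11/6)*z + Q) = 5 - (((½)*(⅙)*11)*z + Q) = 5 - (11*z/12 + Q) = 5 - (Q + 11*z/12) = 5 + (-Q - 11*z/12) = 5 - Q - 11*z/12)
47644 - H(-280, 174) = 47644 - (5 - 1*174 - 11/12*(-280)) = 47644 - (5 - 174 + 770/3) = 47644 - 1*263/3 = 47644 - 263/3 = 142669/3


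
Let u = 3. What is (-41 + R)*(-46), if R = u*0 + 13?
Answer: 1288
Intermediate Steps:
R = 13 (R = 3*0 + 13 = 0 + 13 = 13)
(-41 + R)*(-46) = (-41 + 13)*(-46) = -28*(-46) = 1288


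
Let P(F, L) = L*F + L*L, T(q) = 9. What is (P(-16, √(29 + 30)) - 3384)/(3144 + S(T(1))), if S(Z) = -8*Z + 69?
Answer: -3325/3141 - 16*√59/3141 ≈ -1.0977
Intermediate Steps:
P(F, L) = L² + F*L (P(F, L) = F*L + L² = L² + F*L)
S(Z) = 69 - 8*Z
(P(-16, √(29 + 30)) - 3384)/(3144 + S(T(1))) = (√(29 + 30)*(-16 + √(29 + 30)) - 3384)/(3144 + (69 - 8*9)) = (√59*(-16 + √59) - 3384)/(3144 + (69 - 72)) = (-3384 + √59*(-16 + √59))/(3144 - 3) = (-3384 + √59*(-16 + √59))/3141 = (-3384 + √59*(-16 + √59))*(1/3141) = -376/349 + √59*(-16 + √59)/3141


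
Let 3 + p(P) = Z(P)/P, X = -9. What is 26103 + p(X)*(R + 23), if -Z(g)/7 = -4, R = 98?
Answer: 228272/9 ≈ 25364.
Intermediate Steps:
Z(g) = 28 (Z(g) = -7*(-4) = 28)
p(P) = -3 + 28/P
26103 + p(X)*(R + 23) = 26103 + (-3 + 28/(-9))*(98 + 23) = 26103 + (-3 + 28*(-⅑))*121 = 26103 + (-3 - 28/9)*121 = 26103 - 55/9*121 = 26103 - 6655/9 = 228272/9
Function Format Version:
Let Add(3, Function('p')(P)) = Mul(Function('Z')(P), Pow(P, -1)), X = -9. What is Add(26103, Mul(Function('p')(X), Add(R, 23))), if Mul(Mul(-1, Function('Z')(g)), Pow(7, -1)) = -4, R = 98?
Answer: Rational(228272, 9) ≈ 25364.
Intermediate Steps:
Function('Z')(g) = 28 (Function('Z')(g) = Mul(-7, -4) = 28)
Function('p')(P) = Add(-3, Mul(28, Pow(P, -1)))
Add(26103, Mul(Function('p')(X), Add(R, 23))) = Add(26103, Mul(Add(-3, Mul(28, Pow(-9, -1))), Add(98, 23))) = Add(26103, Mul(Add(-3, Mul(28, Rational(-1, 9))), 121)) = Add(26103, Mul(Add(-3, Rational(-28, 9)), 121)) = Add(26103, Mul(Rational(-55, 9), 121)) = Add(26103, Rational(-6655, 9)) = Rational(228272, 9)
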